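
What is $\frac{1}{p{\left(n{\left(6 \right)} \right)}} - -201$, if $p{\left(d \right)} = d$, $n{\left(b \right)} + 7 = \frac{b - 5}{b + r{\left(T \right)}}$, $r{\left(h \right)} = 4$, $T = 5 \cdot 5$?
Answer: $\frac{13859}{69} \approx 200.85$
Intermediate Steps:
$T = 25$
$n{\left(b \right)} = -7 + \frac{-5 + b}{4 + b}$ ($n{\left(b \right)} = -7 + \frac{b - 5}{b + 4} = -7 + \frac{-5 + b}{4 + b}$)
$\frac{1}{p{\left(n{\left(6 \right)} \right)}} - -201 = \frac{1}{3 \frac{1}{4 + 6} \left(-11 - 12\right)} - -201 = \frac{1}{3 \cdot \frac{1}{10} \left(-11 - 12\right)} + 201 = \frac{1}{3 \cdot \frac{1}{10} \left(-23\right)} + 201 = \frac{1}{- \frac{69}{10}} + 201 = - \frac{10}{69} + 201 = \frac{13859}{69}$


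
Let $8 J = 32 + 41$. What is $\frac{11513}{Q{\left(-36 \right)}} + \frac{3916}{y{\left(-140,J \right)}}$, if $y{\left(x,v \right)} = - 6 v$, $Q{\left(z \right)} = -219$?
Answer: $- \frac{9059}{73} \approx -124.1$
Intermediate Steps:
$J = \frac{73}{8}$ ($J = \frac{32 + 41}{8} = \frac{1}{8} \cdot 73 = \frac{73}{8} \approx 9.125$)
$\frac{11513}{Q{\left(-36 \right)}} + \frac{3916}{y{\left(-140,J \right)}} = \frac{11513}{-219} + \frac{3916}{\left(-6\right) \frac{73}{8}} = 11513 \left(- \frac{1}{219}\right) + \frac{3916}{- \frac{219}{4}} = - \frac{11513}{219} + 3916 \left(- \frac{4}{219}\right) = - \frac{11513}{219} - \frac{15664}{219} = - \frac{9059}{73}$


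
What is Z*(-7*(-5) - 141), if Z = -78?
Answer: 8268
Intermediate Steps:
Z*(-7*(-5) - 141) = -78*(-7*(-5) - 141) = -78*(35 - 141) = -78*(-106) = 8268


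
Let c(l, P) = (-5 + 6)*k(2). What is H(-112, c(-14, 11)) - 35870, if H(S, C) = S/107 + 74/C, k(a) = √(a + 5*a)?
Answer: -3838202/107 + 37*√3/3 ≈ -35850.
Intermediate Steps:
k(a) = √6*√a (k(a) = √(6*a) = √6*√a)
c(l, P) = 2*√3 (c(l, P) = (-5 + 6)*(√6*√2) = 1*(2*√3) = 2*√3)
H(S, C) = 74/C + S/107 (H(S, C) = S*(1/107) + 74/C = S/107 + 74/C = 74/C + S/107)
H(-112, c(-14, 11)) - 35870 = (74/((2*√3)) + (1/107)*(-112)) - 35870 = (74*(√3/6) - 112/107) - 35870 = (37*√3/3 - 112/107) - 35870 = (-112/107 + 37*√3/3) - 35870 = -3838202/107 + 37*√3/3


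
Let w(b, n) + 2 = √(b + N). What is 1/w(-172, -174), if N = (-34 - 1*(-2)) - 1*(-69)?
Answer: -2/139 - 3*I*√15/139 ≈ -0.014388 - 0.08359*I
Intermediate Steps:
N = 37 (N = (-34 + 2) + 69 = -32 + 69 = 37)
w(b, n) = -2 + √(37 + b) (w(b, n) = -2 + √(b + 37) = -2 + √(37 + b))
1/w(-172, -174) = 1/(-2 + √(37 - 172)) = 1/(-2 + √(-135)) = 1/(-2 + 3*I*√15)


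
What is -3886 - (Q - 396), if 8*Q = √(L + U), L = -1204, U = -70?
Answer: -3490 - 7*I*√26/8 ≈ -3490.0 - 4.4616*I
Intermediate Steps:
Q = 7*I*√26/8 (Q = √(-1204 - 70)/8 = √(-1274)/8 = (7*I*√26)/8 = 7*I*√26/8 ≈ 4.4616*I)
-3886 - (Q - 396) = -3886 - (7*I*√26/8 - 396) = -3886 - (-396 + 7*I*√26/8) = -3886 + (396 - 7*I*√26/8) = -3490 - 7*I*√26/8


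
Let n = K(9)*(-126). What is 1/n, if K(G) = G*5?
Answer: -1/5670 ≈ -0.00017637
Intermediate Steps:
K(G) = 5*G
n = -5670 (n = (5*9)*(-126) = 45*(-126) = -5670)
1/n = 1/(-5670) = -1/5670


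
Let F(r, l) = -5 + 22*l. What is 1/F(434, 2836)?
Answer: 1/62387 ≈ 1.6029e-5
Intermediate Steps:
1/F(434, 2836) = 1/(-5 + 22*2836) = 1/(-5 + 62392) = 1/62387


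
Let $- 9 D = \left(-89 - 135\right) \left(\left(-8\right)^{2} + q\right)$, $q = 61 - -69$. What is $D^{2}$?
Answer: $\frac{1888423936}{81} \approx 2.3314 \cdot 10^{7}$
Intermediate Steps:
$q = 130$ ($q = 61 + 69 = 130$)
$D = \frac{43456}{9}$ ($D = - \frac{\left(-89 - 135\right) \left(\left(-8\right)^{2} + 130\right)}{9} = - \frac{\left(-224\right) \left(64 + 130\right)}{9} = - \frac{\left(-224\right) 194}{9} = \left(- \frac{1}{9}\right) \left(-43456\right) = \frac{43456}{9} \approx 4828.4$)
$D^{2} = \left(\frac{43456}{9}\right)^{2} = \frac{1888423936}{81}$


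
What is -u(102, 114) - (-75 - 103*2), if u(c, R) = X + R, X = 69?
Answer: 98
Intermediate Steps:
u(c, R) = 69 + R
-u(102, 114) - (-75 - 103*2) = -(69 + 114) - (-75 - 103*2) = -1*183 - (-75 - 206) = -183 - 1*(-281) = -183 + 281 = 98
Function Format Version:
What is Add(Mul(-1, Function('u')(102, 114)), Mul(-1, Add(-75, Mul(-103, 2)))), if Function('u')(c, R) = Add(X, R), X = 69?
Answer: 98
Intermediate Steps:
Function('u')(c, R) = Add(69, R)
Add(Mul(-1, Function('u')(102, 114)), Mul(-1, Add(-75, Mul(-103, 2)))) = Add(Mul(-1, Add(69, 114)), Mul(-1, Add(-75, Mul(-103, 2)))) = Add(Mul(-1, 183), Mul(-1, Add(-75, -206))) = Add(-183, Mul(-1, -281)) = Add(-183, 281) = 98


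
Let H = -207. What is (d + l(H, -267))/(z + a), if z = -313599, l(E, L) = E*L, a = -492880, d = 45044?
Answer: -100313/806479 ≈ -0.12438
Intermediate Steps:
(d + l(H, -267))/(z + a) = (45044 - 207*(-267))/(-313599 - 492880) = (45044 + 55269)/(-806479) = 100313*(-1/806479) = -100313/806479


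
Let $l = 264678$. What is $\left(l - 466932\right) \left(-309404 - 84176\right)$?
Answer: $79603129320$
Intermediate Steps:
$\left(l - 466932\right) \left(-309404 - 84176\right) = \left(264678 - 466932\right) \left(-309404 - 84176\right) = \left(-202254\right) \left(-393580\right) = 79603129320$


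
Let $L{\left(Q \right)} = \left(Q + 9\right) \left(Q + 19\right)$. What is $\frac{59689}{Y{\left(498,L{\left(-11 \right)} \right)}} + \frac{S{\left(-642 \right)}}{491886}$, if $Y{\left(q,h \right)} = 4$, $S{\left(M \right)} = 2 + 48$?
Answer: $\frac{14680091827}{983772} \approx 14922.0$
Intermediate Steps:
$L{\left(Q \right)} = \left(9 + Q\right) \left(19 + Q\right)$
$S{\left(M \right)} = 50$
$\frac{59689}{Y{\left(498,L{\left(-11 \right)} \right)}} + \frac{S{\left(-642 \right)}}{491886} = \frac{59689}{4} + \frac{50}{491886} = 59689 \cdot \frac{1}{4} + 50 \cdot \frac{1}{491886} = \frac{59689}{4} + \frac{25}{245943} = \frac{14680091827}{983772}$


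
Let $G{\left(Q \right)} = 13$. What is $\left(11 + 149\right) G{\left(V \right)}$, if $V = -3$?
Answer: $2080$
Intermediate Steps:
$\left(11 + 149\right) G{\left(V \right)} = \left(11 + 149\right) 13 = 160 \cdot 13 = 2080$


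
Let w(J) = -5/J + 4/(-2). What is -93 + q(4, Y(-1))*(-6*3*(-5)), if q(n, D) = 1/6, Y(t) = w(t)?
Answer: -78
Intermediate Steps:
w(J) = -2 - 5/J (w(J) = -5/J + 4*(-½) = -5/J - 2 = -2 - 5/J)
Y(t) = -2 - 5/t
q(n, D) = ⅙
-93 + q(4, Y(-1))*(-6*3*(-5)) = -93 + (-6*3*(-5))/6 = -93 + (-18*(-5))/6 = -93 + (-1*(-90))/6 = -93 + (⅙)*90 = -93 + 15 = -78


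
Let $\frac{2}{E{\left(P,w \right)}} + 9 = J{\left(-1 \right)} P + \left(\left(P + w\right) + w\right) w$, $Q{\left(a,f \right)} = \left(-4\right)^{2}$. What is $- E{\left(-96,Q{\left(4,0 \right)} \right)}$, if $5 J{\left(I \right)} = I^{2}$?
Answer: $\frac{10}{5261} \approx 0.0019008$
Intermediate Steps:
$J{\left(I \right)} = \frac{I^{2}}{5}$
$Q{\left(a,f \right)} = 16$
$E{\left(P,w \right)} = \frac{2}{-9 + \frac{P}{5} + w \left(P + 2 w\right)}$ ($E{\left(P,w \right)} = \frac{2}{-9 + \left(\frac{\left(-1\right)^{2}}{5} P + \left(\left(P + w\right) + w\right) w\right)} = \frac{2}{-9 + \left(\frac{1}{5} \cdot 1 P + \left(P + 2 w\right) w\right)} = \frac{2}{-9 + \left(\frac{P}{5} + w \left(P + 2 w\right)\right)} = \frac{2}{-9 + \frac{P}{5} + w \left(P + 2 w\right)}$)
$- E{\left(-96,Q{\left(4,0 \right)} \right)} = - \frac{10}{-45 - 96 + 10 \cdot 16^{2} + 5 \left(-96\right) 16} = - \frac{10}{-45 - 96 + 10 \cdot 256 - 7680} = - \frac{10}{-45 - 96 + 2560 - 7680} = - \frac{10}{-5261} = - \frac{10 \left(-1\right)}{5261} = \left(-1\right) \left(- \frac{10}{5261}\right) = \frac{10}{5261}$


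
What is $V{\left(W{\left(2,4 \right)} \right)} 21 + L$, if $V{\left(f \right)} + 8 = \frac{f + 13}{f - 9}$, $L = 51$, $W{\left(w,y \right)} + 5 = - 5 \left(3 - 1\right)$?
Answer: $- \frac{461}{4} \approx -115.25$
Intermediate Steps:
$W{\left(w,y \right)} = -15$ ($W{\left(w,y \right)} = -5 - 5 \left(3 - 1\right) = -5 - 10 = -15$)
$V{\left(f \right)} = -8 + \frac{13 + f}{-9 + f}$ ($V{\left(f \right)} = -8 + \frac{f + 13}{f - 9} = -8 + \frac{13 + f}{-9 + f}$)
$V{\left(W{\left(2,4 \right)} \right)} 21 + L = \frac{85 - -105}{-9 - 15} \cdot 21 + 51 = \frac{85 + 105}{-24} \cdot 21 + 51 = \left(- \frac{1}{24}\right) 190 \cdot 21 + 51 = \left(- \frac{95}{12}\right) 21 + 51 = - \frac{665}{4} + 51 = - \frac{461}{4}$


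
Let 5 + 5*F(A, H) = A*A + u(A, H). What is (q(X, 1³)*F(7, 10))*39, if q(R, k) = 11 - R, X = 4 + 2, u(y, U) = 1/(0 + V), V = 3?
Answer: 1729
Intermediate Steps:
u(y, U) = ⅓ (u(y, U) = 1/(0 + 3) = 1/3 = ⅓)
X = 6
F(A, H) = -14/15 + A²/5 (F(A, H) = -1 + (A*A + ⅓)/5 = -1 + (A² + ⅓)/5 = -1 + (⅓ + A²)/5 = -1 + (1/15 + A²/5) = -14/15 + A²/5)
(q(X, 1³)*F(7, 10))*39 = ((11 - 1*6)*(-14/15 + (⅕)*7²))*39 = ((11 - 6)*(-14/15 + (⅕)*49))*39 = (5*(-14/15 + 49/5))*39 = (5*(133/15))*39 = (133/3)*39 = 1729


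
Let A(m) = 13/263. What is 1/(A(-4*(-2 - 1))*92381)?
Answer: 263/1200953 ≈ 0.00021899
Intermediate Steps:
A(m) = 13/263 (A(m) = 13*(1/263) = 13/263)
1/(A(-4*(-2 - 1))*92381) = 1/((13/263)*92381) = (263/13)*(1/92381) = 263/1200953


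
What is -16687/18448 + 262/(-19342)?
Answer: -163796665/178410608 ≈ -0.91809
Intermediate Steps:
-16687/18448 + 262/(-19342) = -16687*1/18448 + 262*(-1/19342) = -16687/18448 - 131/9671 = -163796665/178410608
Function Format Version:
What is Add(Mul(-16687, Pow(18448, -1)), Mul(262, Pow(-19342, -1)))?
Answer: Rational(-163796665, 178410608) ≈ -0.91809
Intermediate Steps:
Add(Mul(-16687, Pow(18448, -1)), Mul(262, Pow(-19342, -1))) = Add(Mul(-16687, Rational(1, 18448)), Mul(262, Rational(-1, 19342))) = Add(Rational(-16687, 18448), Rational(-131, 9671)) = Rational(-163796665, 178410608)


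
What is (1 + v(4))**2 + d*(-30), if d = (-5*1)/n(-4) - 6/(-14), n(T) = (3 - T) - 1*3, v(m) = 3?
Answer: 569/14 ≈ 40.643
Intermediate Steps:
n(T) = -T (n(T) = (3 - T) - 3 = -T)
d = -23/28 (d = (-5*1)/((-1*(-4))) - 6/(-14) = -5/4 - 6*(-1/14) = -5*1/4 + 3/7 = -5/4 + 3/7 = -23/28 ≈ -0.82143)
(1 + v(4))**2 + d*(-30) = (1 + 3)**2 - 23/28*(-30) = 4**2 + 345/14 = 16 + 345/14 = 569/14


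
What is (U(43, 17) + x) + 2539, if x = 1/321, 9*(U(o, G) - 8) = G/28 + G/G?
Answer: 22894069/8988 ≈ 2547.2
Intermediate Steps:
U(o, G) = 73/9 + G/252 (U(o, G) = 8 + (G/28 + G/G)/9 = 8 + (G*(1/28) + 1)/9 = 8 + (G/28 + 1)/9 = 8 + (1 + G/28)/9 = 8 + (1/9 + G/252) = 73/9 + G/252)
x = 1/321 ≈ 0.0031153
(U(43, 17) + x) + 2539 = ((73/9 + (1/252)*17) + 1/321) + 2539 = ((73/9 + 17/252) + 1/321) + 2539 = (229/28 + 1/321) + 2539 = 73537/8988 + 2539 = 22894069/8988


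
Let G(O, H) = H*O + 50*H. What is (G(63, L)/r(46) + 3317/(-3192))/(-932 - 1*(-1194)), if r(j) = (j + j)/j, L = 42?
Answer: 7571299/836304 ≈ 9.0533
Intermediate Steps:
r(j) = 2 (r(j) = (2*j)/j = 2)
G(O, H) = 50*H + H*O
(G(63, L)/r(46) + 3317/(-3192))/(-932 - 1*(-1194)) = ((42*(50 + 63))/2 + 3317/(-3192))/(-932 - 1*(-1194)) = ((42*113)*(1/2) + 3317*(-1/3192))/(-932 + 1194) = (4746*(1/2) - 3317/3192)/262 = (2373 - 3317/3192)*(1/262) = (7571299/3192)*(1/262) = 7571299/836304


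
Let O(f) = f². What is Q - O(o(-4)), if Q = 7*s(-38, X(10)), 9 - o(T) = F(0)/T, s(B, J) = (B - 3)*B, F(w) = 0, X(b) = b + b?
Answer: 10825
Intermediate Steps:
X(b) = 2*b
s(B, J) = B*(-3 + B) (s(B, J) = (-3 + B)*B = B*(-3 + B))
o(T) = 9 (o(T) = 9 - 0/T = 9 - 1*0 = 9 + 0 = 9)
Q = 10906 (Q = 7*(-38*(-3 - 38)) = 7*(-38*(-41)) = 7*1558 = 10906)
Q - O(o(-4)) = 10906 - 1*9² = 10906 - 1*81 = 10906 - 81 = 10825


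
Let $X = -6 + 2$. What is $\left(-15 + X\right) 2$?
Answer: $-38$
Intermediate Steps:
$X = -4$
$\left(-15 + X\right) 2 = \left(-15 - 4\right) 2 = \left(-19\right) 2 = -38$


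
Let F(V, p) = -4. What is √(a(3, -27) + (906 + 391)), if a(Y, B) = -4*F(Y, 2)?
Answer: √1313 ≈ 36.235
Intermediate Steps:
a(Y, B) = 16 (a(Y, B) = -4*(-4) = 16)
√(a(3, -27) + (906 + 391)) = √(16 + (906 + 391)) = √(16 + 1297) = √1313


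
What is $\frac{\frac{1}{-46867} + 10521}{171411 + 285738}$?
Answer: $\frac{493087706}{21425202183} \approx 0.023014$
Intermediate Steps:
$\frac{\frac{1}{-46867} + 10521}{171411 + 285738} = \frac{- \frac{1}{46867} + 10521}{457149} = \frac{493087706}{46867} \cdot \frac{1}{457149} = \frac{493087706}{21425202183}$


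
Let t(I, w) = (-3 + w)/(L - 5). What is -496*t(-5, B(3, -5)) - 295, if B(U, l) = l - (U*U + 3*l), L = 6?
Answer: 697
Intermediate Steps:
B(U, l) = -U**2 - 2*l (B(U, l) = l - (U**2 + 3*l) = l + (-U**2 - 3*l) = -U**2 - 2*l)
t(I, w) = -3 + w (t(I, w) = (-3 + w)/(6 - 5) = (-3 + w)/1 = (-3 + w)*1 = -3 + w)
-496*t(-5, B(3, -5)) - 295 = -496*(-3 + (-1*3**2 - 2*(-5))) - 295 = -496*(-3 + (-1*9 + 10)) - 295 = -496*(-3 + (-9 + 10)) - 295 = -496*(-3 + 1) - 295 = -496*(-2) - 295 = 992 - 295 = 697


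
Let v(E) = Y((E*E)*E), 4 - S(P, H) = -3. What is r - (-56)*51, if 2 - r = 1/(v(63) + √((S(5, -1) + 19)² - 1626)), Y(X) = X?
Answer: 178692171778375/62523503159 + 5*I*√38/62523503159 ≈ 2858.0 + 4.9297e-10*I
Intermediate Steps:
S(P, H) = 7 (S(P, H) = 4 - 1*(-3) = 4 + 3 = 7)
v(E) = E³ (v(E) = (E*E)*E = E²*E = E³)
r = 2 - 1/(250047 + 5*I*√38) (r = 2 - 1/(63³ + √((7 + 19)² - 1626)) = 2 - 1/(250047 + √(26² - 1626)) = 2 - 1/(250047 + √(676 - 1626)) = 2 - 1/(250047 + √(-950)) = 2 - 1/(250047 + 5*I*√38) ≈ 2.0 + 4.9297e-10*I)
r - (-56)*51 = (125046756271/62523503159 + 5*I*√38/62523503159) - (-56)*51 = (125046756271/62523503159 + 5*I*√38/62523503159) - 1*(-2856) = (125046756271/62523503159 + 5*I*√38/62523503159) + 2856 = 178692171778375/62523503159 + 5*I*√38/62523503159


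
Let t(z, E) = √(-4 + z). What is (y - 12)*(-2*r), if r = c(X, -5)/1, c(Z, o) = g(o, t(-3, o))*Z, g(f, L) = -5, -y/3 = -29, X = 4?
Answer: 3000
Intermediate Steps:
y = 87 (y = -3*(-29) = 87)
c(Z, o) = -5*Z
r = -20 (r = -5*4/1 = -20*1 = -20)
(y - 12)*(-2*r) = (87 - 12)*(-2*(-20)) = 75*40 = 3000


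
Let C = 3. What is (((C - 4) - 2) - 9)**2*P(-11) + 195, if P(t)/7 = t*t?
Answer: 122163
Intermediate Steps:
P(t) = 7*t**2 (P(t) = 7*(t*t) = 7*t**2)
(((C - 4) - 2) - 9)**2*P(-11) + 195 = (((3 - 4) - 2) - 9)**2*(7*(-11)**2) + 195 = ((-1 - 2) - 9)**2*(7*121) + 195 = (-3 - 9)**2*847 + 195 = (-12)**2*847 + 195 = 144*847 + 195 = 121968 + 195 = 122163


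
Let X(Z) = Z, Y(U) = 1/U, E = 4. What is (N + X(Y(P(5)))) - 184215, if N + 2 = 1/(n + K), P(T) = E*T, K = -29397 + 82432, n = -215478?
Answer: -598495080197/3248860 ≈ -1.8422e+5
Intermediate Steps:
K = 53035
P(T) = 4*T
N = -324887/162443 (N = -2 + 1/(-215478 + 53035) = -2 + 1/(-162443) = -2 - 1/162443 = -324887/162443 ≈ -2.0000)
(N + X(Y(P(5)))) - 184215 = (-324887/162443 + 1/(4*5)) - 184215 = (-324887/162443 + 1/20) - 184215 = -6335297/3248860 - 184215 = -598495080197/3248860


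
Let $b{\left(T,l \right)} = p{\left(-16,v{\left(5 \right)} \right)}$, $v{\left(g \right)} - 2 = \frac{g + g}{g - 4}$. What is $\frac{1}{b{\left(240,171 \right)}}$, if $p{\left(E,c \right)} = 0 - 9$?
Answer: $- \frac{1}{9} \approx -0.11111$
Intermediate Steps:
$v{\left(g \right)} = 2 + \frac{2 g}{-4 + g}$ ($v{\left(g \right)} = 2 + \frac{g + g}{g - 4} = 2 + \frac{2 g}{-4 + g}$)
$p{\left(E,c \right)} = -9$ ($p{\left(E,c \right)} = 0 - 9 = -9$)
$b{\left(T,l \right)} = -9$
$\frac{1}{b{\left(240,171 \right)}} = \frac{1}{-9} = - \frac{1}{9}$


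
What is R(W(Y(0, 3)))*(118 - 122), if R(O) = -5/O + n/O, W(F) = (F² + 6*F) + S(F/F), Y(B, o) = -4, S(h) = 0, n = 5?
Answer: 0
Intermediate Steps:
W(F) = F² + 6*F (W(F) = (F² + 6*F) + 0 = F² + 6*F)
R(O) = 0 (R(O) = -5/O + 5/O = 0)
R(W(Y(0, 3)))*(118 - 122) = 0*(118 - 122) = 0*(-4) = 0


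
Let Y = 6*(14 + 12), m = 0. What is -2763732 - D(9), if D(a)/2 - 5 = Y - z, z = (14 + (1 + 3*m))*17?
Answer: -2763544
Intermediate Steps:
z = 255 (z = (14 + (1 + 3*0))*17 = (14 + (1 + 0))*17 = (14 + 1)*17 = 15*17 = 255)
Y = 156 (Y = 6*26 = 156)
D(a) = -188 (D(a) = 10 + 2*(156 - 1*255) = 10 + 2*(156 - 255) = 10 + 2*(-99) = 10 - 198 = -188)
-2763732 - D(9) = -2763732 - 1*(-188) = -2763732 + 188 = -2763544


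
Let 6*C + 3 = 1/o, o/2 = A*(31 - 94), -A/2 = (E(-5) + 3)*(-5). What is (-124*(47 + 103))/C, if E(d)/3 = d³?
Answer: 52309152000/1406159 ≈ 37200.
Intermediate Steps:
E(d) = 3*d³
A = -3720 (A = -2*(3*(-5)³ + 3)*(-5) = -2*(3*(-125) + 3)*(-5) = -2*(-375 + 3)*(-5) = -(-744)*(-5) = -2*1860 = -3720)
o = 468720 (o = 2*(-3720*(31 - 94)) = 2*(-3720*(-63)) = 2*234360 = 468720)
C = -1406159/2812320 (C = -½ + (⅙)/468720 = -½ + (⅙)*(1/468720) = -½ + 1/2812320 = -1406159/2812320 ≈ -0.50000)
(-124*(47 + 103))/C = (-124*(47 + 103))/(-1406159/2812320) = -124*150*(-2812320/1406159) = -18600*(-2812320/1406159) = 52309152000/1406159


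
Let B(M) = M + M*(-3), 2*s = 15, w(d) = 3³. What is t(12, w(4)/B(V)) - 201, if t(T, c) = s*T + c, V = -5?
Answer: -1083/10 ≈ -108.30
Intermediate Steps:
w(d) = 27
s = 15/2 (s = (½)*15 = 15/2 ≈ 7.5000)
B(M) = -2*M (B(M) = M - 3*M = -2*M)
t(T, c) = c + 15*T/2 (t(T, c) = 15*T/2 + c = c + 15*T/2)
t(12, w(4)/B(V)) - 201 = (27/((-2*(-5))) + (15/2)*12) - 201 = (27/10 + 90) - 201 = 927/10 - 201 = -1083/10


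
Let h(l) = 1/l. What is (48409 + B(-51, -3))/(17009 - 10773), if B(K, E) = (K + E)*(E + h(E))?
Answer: 48589/6236 ≈ 7.7917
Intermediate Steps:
B(K, E) = (E + K)*(E + 1/E) (B(K, E) = (K + E)*(E + 1/E) = (E + K)*(E + 1/E))
(48409 + B(-51, -3))/(17009 - 10773) = (48409 + (1 + (-3)² - 3*(-51) - 51/(-3)))/(17009 - 10773) = (48409 + (1 + 9 + 153 - 51*(-⅓)))/6236 = (48409 + (1 + 9 + 153 + 17))*(1/6236) = (48409 + 180)*(1/6236) = 48589*(1/6236) = 48589/6236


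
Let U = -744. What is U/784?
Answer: -93/98 ≈ -0.94898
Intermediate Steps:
U/784 = -744/784 = -744*1/784 = -93/98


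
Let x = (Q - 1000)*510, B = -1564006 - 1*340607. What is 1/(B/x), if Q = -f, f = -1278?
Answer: -47260/634871 ≈ -0.074440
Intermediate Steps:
Q = 1278 (Q = -1*(-1278) = 1278)
B = -1904613 (B = -1564006 - 340607 = -1904613)
x = 141780 (x = (1278 - 1000)*510 = 278*510 = 141780)
1/(B/x) = 1/(-1904613/141780) = 1/(-1904613*1/141780) = 1/(-634871/47260) = -47260/634871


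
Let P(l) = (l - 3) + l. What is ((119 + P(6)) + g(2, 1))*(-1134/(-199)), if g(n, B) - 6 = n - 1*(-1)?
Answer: 155358/199 ≈ 780.69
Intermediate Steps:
g(n, B) = 7 + n (g(n, B) = 6 + (n - 1*(-1)) = 6 + (n + 1) = 6 + (1 + n) = 7 + n)
P(l) = -3 + 2*l (P(l) = (-3 + l) + l = -3 + 2*l)
((119 + P(6)) + g(2, 1))*(-1134/(-199)) = ((119 + (-3 + 2*6)) + (7 + 2))*(-1134/(-199)) = ((119 + (-3 + 12)) + 9)*(-1134*(-1/199)) = ((119 + 9) + 9)*(1134/199) = (128 + 9)*(1134/199) = 137*(1134/199) = 155358/199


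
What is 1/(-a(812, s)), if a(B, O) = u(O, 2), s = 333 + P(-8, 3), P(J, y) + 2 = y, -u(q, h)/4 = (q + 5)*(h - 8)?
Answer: -1/8136 ≈ -0.00012291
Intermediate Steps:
u(q, h) = -4*(-8 + h)*(5 + q) (u(q, h) = -4*(q + 5)*(h - 8) = -4*(5 + q)*(-8 + h) = -4*(-8 + h)*(5 + q))
P(J, y) = -2 + y
s = 334 (s = 333 + (-2 + 3) = 333 + 1 = 334)
a(B, O) = 120 + 24*O (a(B, O) = 160 - 20*2 + 32*O - 4*2*O = 160 - 40 + 32*O - 8*O = 120 + 24*O)
1/(-a(812, s)) = 1/(-(120 + 24*334)) = 1/(-(120 + 8016)) = 1/(-1*8136) = 1/(-8136) = -1/8136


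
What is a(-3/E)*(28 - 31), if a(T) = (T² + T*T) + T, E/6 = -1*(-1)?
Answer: 0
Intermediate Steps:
E = 6 (E = 6*(-1*(-1)) = 6*1 = 6)
a(T) = T + 2*T² (a(T) = (T² + T²) + T = 2*T² + T = T + 2*T²)
a(-3/E)*(28 - 31) = ((-3/6)*(1 + 2*(-3/6)))*(28 - 31) = ((-3*⅙)*(1 + 2*(-3*⅙)))*(-3) = -(1 + 2*(-½))/2*(-3) = -(1 - 1)/2*(-3) = -½*0*(-3) = 0*(-3) = 0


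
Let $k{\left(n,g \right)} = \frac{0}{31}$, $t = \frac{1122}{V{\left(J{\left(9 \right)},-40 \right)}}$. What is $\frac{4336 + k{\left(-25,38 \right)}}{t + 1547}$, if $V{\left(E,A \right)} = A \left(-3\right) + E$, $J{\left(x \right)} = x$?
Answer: $\frac{186448}{66895} \approx 2.7872$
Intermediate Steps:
$V{\left(E,A \right)} = E - 3 A$ ($V{\left(E,A \right)} = - 3 A + E = E - 3 A$)
$t = \frac{374}{43}$ ($t = \frac{1122}{9 - -120} = \frac{1122}{9 + 120} = \frac{1122}{129} = 1122 \cdot \frac{1}{129} = \frac{374}{43} \approx 8.6977$)
$k{\left(n,g \right)} = 0$ ($k{\left(n,g \right)} = 0 \cdot \frac{1}{31} = 0$)
$\frac{4336 + k{\left(-25,38 \right)}}{t + 1547} = \frac{4336 + 0}{\frac{374}{43} + 1547} = \frac{4336}{\frac{66895}{43}} = 4336 \cdot \frac{43}{66895} = \frac{186448}{66895}$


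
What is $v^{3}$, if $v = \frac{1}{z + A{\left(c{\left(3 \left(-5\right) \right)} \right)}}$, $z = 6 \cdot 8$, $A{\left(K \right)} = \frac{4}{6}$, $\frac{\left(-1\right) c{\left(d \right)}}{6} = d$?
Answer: $\frac{27}{3112136} \approx 8.6757 \cdot 10^{-6}$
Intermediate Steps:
$c{\left(d \right)} = - 6 d$
$A{\left(K \right)} = \frac{2}{3}$ ($A{\left(K \right)} = 4 \cdot \frac{1}{6} = \frac{2}{3}$)
$z = 48$
$v = \frac{3}{146}$ ($v = \frac{1}{48 + \frac{2}{3}} = \frac{1}{\frac{146}{3}} = \frac{3}{146} \approx 0.020548$)
$v^{3} = \left(\frac{3}{146}\right)^{3} = \frac{27}{3112136}$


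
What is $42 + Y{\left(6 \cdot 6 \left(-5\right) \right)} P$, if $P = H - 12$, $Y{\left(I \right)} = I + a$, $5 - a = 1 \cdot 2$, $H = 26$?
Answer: $-2436$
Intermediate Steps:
$a = 3$ ($a = 5 - 1 \cdot 2 = 5 - 2 = 3$)
$Y{\left(I \right)} = 3 + I$ ($Y{\left(I \right)} = I + 3 = 3 + I$)
$P = 14$ ($P = 26 - 12 = 14$)
$42 + Y{\left(6 \cdot 6 \left(-5\right) \right)} P = 42 + \left(3 + 6 \cdot 6 \left(-5\right)\right) 14 = 42 + \left(3 + 36 \left(-5\right)\right) 14 = 42 + \left(3 - 180\right) 14 = 42 - 2478 = -2436$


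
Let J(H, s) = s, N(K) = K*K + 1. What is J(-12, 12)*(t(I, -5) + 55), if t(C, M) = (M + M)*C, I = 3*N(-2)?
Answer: -1140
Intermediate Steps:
N(K) = 1 + K² (N(K) = K² + 1 = 1 + K²)
I = 15 (I = 3*(1 + (-2)²) = 3*(1 + 4) = 3*5 = 15)
t(C, M) = 2*C*M (t(C, M) = (2*M)*C = 2*C*M)
J(-12, 12)*(t(I, -5) + 55) = 12*(2*15*(-5) + 55) = 12*(-150 + 55) = 12*(-95) = -1140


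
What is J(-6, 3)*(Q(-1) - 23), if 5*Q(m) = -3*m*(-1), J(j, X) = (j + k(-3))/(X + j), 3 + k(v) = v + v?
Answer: -118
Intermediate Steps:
k(v) = -3 + 2*v (k(v) = -3 + (v + v) = -3 + 2*v)
J(j, X) = (-9 + j)/(X + j) (J(j, X) = (j + (-3 + 2*(-3)))/(X + j) = (j + (-3 - 6))/(X + j) = (j - 9)/(X + j) = (-9 + j)/(X + j))
Q(m) = 3*m/5 (Q(m) = (-3*m*(-1))/5 = (3*m)/5 = 3*m/5)
J(-6, 3)*(Q(-1) - 23) = ((-9 - 6)/(3 - 6))*((3/5)*(-1) - 23) = (-15/(-3))*(-3/5 - 23) = -1/3*(-15)*(-118/5) = 5*(-118/5) = -118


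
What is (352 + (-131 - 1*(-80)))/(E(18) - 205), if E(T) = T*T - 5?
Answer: 301/114 ≈ 2.6404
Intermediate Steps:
E(T) = -5 + T² (E(T) = T² - 5 = -5 + T²)
(352 + (-131 - 1*(-80)))/(E(18) - 205) = (352 + (-131 - 1*(-80)))/((-5 + 18²) - 205) = (352 + (-131 + 80))/((-5 + 324) - 205) = (352 - 51)/(319 - 205) = 301/114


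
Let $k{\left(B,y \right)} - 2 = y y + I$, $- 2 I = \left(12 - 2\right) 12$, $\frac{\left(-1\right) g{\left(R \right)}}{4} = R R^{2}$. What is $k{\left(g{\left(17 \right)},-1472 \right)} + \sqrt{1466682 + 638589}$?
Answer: $2166726 + 9 \sqrt{25991} \approx 2.1682 \cdot 10^{6}$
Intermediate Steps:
$g{\left(R \right)} = - 4 R^{3}$ ($g{\left(R \right)} = - 4 R R^{2} = - 4 R^{3}$)
$I = -60$ ($I = - \frac{\left(12 - 2\right) 12}{2} = - \frac{10 \cdot 12}{2} = \left(- \frac{1}{2}\right) 120 = -60$)
$k{\left(B,y \right)} = -58 + y^{2}$ ($k{\left(B,y \right)} = 2 + \left(y y - 60\right) = 2 + \left(y^{2} - 60\right) = 2 + \left(-60 + y^{2}\right) = -58 + y^{2}$)
$k{\left(g{\left(17 \right)},-1472 \right)} + \sqrt{1466682 + 638589} = \left(-58 + \left(-1472\right)^{2}\right) + \sqrt{1466682 + 638589} = \left(-58 + 2166784\right) + \sqrt{2105271} = 2166726 + 9 \sqrt{25991}$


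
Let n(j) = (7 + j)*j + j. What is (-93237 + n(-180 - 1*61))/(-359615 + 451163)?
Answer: -9271/22887 ≈ -0.40508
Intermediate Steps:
n(j) = j + j*(7 + j) (n(j) = j*(7 + j) + j = j + j*(7 + j))
(-93237 + n(-180 - 1*61))/(-359615 + 451163) = (-93237 + (-180 - 1*61)*(8 + (-180 - 1*61)))/(-359615 + 451163) = (-93237 + (-180 - 61)*(8 + (-180 - 61)))/91548 = (-93237 - 241*(8 - 241))*(1/91548) = (-93237 - 241*(-233))*(1/91548) = (-93237 + 56153)*(1/91548) = -37084*1/91548 = -9271/22887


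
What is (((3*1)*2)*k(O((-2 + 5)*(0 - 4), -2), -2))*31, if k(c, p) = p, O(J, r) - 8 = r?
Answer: -372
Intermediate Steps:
O(J, r) = 8 + r
(((3*1)*2)*k(O((-2 + 5)*(0 - 4), -2), -2))*31 = (((3*1)*2)*(-2))*31 = ((3*2)*(-2))*31 = (6*(-2))*31 = -12*31 = -372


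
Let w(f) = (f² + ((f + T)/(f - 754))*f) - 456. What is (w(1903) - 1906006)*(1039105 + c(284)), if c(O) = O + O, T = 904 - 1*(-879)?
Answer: 2055941464680553/1149 ≈ 1.7893e+12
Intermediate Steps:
T = 1783 (T = 904 + 879 = 1783)
c(O) = 2*O
w(f) = -456 + f² + f*(1783 + f)/(-754 + f) (w(f) = (f² + ((f + 1783)/(f - 754))*f) - 456 = (f² + ((1783 + f)/(-754 + f))*f) - 456 = (f² + f*(1783 + f)/(-754 + f)) - 456 = -456 + f² + f*(1783 + f)/(-754 + f))
(w(1903) - 1906006)*(1039105 + c(284)) = ((343824 + 1903³ - 753*1903² + 1327*1903)/(-754 + 1903) - 1906006)*(1039105 + 2*284) = ((343824 + 6891541327 - 753*3621409 + 2525281)/1149 - 1906006)*(1039105 + 568) = ((343824 + 6891541327 - 2726920977 + 2525281)/1149 - 1906006)*1039673 = ((1/1149)*4167489455 - 1906006)*1039673 = (4167489455/1149 - 1906006)*1039673 = (1977488561/1149)*1039673 = 2055941464680553/1149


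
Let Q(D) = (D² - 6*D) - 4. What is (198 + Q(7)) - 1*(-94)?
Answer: 295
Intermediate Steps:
Q(D) = -4 + D² - 6*D
(198 + Q(7)) - 1*(-94) = (198 + (-4 + 7² - 6*7)) - 1*(-94) = (198 + (-4 + 49 - 42)) + 94 = (198 + 3) + 94 = 201 + 94 = 295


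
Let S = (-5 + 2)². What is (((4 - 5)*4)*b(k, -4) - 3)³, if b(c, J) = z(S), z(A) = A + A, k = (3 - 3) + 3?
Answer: -421875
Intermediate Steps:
k = 3 (k = 0 + 3 = 3)
S = 9 (S = (-3)² = 9)
z(A) = 2*A
b(c, J) = 18 (b(c, J) = 2*9 = 18)
(((4 - 5)*4)*b(k, -4) - 3)³ = (((4 - 5)*4)*18 - 3)³ = (-1*4*18 - 3)³ = (-4*18 - 3)³ = (-72 - 3)³ = (-75)³ = -421875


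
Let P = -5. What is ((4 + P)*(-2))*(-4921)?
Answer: -9842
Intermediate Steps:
((4 + P)*(-2))*(-4921) = ((4 - 5)*(-2))*(-4921) = -1*(-2)*(-4921) = 2*(-4921) = -9842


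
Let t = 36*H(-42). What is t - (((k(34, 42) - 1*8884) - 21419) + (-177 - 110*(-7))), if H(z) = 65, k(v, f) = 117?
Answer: 31933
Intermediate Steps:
t = 2340 (t = 36*65 = 2340)
t - (((k(34, 42) - 1*8884) - 21419) + (-177 - 110*(-7))) = 2340 - (((117 - 1*8884) - 21419) + (-177 - 110*(-7))) = 2340 - (((117 - 8884) - 21419) + (-177 + 770)) = 2340 - ((-8767 - 21419) + 593) = 2340 - (-30186 + 593) = 2340 - 1*(-29593) = 2340 + 29593 = 31933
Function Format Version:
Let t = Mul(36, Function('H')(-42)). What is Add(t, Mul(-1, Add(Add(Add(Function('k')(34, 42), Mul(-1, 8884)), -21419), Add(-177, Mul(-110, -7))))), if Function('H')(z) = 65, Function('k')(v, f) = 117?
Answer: 31933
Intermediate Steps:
t = 2340 (t = Mul(36, 65) = 2340)
Add(t, Mul(-1, Add(Add(Add(Function('k')(34, 42), Mul(-1, 8884)), -21419), Add(-177, Mul(-110, -7))))) = Add(2340, Mul(-1, Add(Add(Add(117, Mul(-1, 8884)), -21419), Add(-177, Mul(-110, -7))))) = Add(2340, Mul(-1, Add(Add(Add(117, -8884), -21419), Add(-177, 770)))) = Add(2340, Mul(-1, Add(Add(-8767, -21419), 593))) = Add(2340, Mul(-1, Add(-30186, 593))) = Add(2340, Mul(-1, -29593)) = Add(2340, 29593) = 31933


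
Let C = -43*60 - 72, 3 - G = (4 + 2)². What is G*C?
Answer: 87516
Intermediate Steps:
G = -33 (G = 3 - (4 + 2)² = 3 - 1*6² = 3 - 1*36 = 3 - 36 = -33)
C = -2652 (C = -2580 - 72 = -2652)
G*C = -33*(-2652) = 87516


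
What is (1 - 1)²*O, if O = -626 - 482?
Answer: 0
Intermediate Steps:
O = -1108
(1 - 1)²*O = (1 - 1)²*(-1108) = 0²*(-1108) = 0*(-1108) = 0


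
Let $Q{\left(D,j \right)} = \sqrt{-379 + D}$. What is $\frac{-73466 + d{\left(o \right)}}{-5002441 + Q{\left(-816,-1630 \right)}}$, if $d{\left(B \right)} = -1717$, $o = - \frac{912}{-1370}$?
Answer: $\frac{376098521703}{25024415959676} + \frac{75183 i \sqrt{1195}}{25024415959676} \approx 0.015029 + 1.0386 \cdot 10^{-7} i$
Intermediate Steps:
$o = \frac{456}{685}$ ($o = \left(-912\right) \left(- \frac{1}{1370}\right) = \frac{456}{685} \approx 0.66569$)
$\frac{-73466 + d{\left(o \right)}}{-5002441 + Q{\left(-816,-1630 \right)}} = \frac{-73466 - 1717}{-5002441 + \sqrt{-379 - 816}} = - \frac{75183}{-5002441 + \sqrt{-1195}} = - \frac{75183}{-5002441 + i \sqrt{1195}}$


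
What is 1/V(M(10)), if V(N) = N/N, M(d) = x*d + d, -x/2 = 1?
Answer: 1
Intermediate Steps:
x = -2 (x = -2*1 = -2)
M(d) = -d (M(d) = -2*d + d = -d)
V(N) = 1
1/V(M(10)) = 1/1 = 1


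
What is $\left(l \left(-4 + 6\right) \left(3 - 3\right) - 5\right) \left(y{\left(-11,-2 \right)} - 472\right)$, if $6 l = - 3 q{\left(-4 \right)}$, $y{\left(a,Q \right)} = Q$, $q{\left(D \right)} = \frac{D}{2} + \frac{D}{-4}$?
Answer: $2370$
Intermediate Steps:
$q{\left(D \right)} = \frac{D}{4}$ ($q{\left(D \right)} = D \frac{1}{2} + D \left(- \frac{1}{4}\right) = \frac{D}{2} - \frac{D}{4} = \frac{D}{4}$)
$l = \frac{1}{2}$ ($l = \frac{\left(-3\right) \frac{1}{4} \left(-4\right)}{6} = \frac{\left(-3\right) \left(-1\right)}{6} = \frac{1}{6} \cdot 3 = \frac{1}{2} \approx 0.5$)
$\left(l \left(-4 + 6\right) \left(3 - 3\right) - 5\right) \left(y{\left(-11,-2 \right)} - 472\right) = \left(\frac{\left(-4 + 6\right) \left(3 - 3\right)}{2} - 5\right) \left(-2 - 472\right) = \left(\frac{2 \cdot 0}{2} - 5\right) \left(-474\right) = \left(\frac{1}{2} \cdot 0 - 5\right) \left(-474\right) = \left(0 - 5\right) \left(-474\right) = \left(-5\right) \left(-474\right) = 2370$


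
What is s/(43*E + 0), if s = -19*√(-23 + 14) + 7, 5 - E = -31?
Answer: 7/1548 - 19*I/516 ≈ 0.004522 - 0.036822*I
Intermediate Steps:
E = 36 (E = 5 - 1*(-31) = 5 + 31 = 36)
s = 7 - 57*I (s = -57*I + 7 = 7 - 57*I ≈ 7.0 - 57.0*I)
s/(43*E + 0) = (7 - 57*I)/(43*36 + 0) = (7 - 57*I)/(1548 + 0) = (7 - 57*I)/1548 = (7 - 57*I)*(1/1548) = 7/1548 - 19*I/516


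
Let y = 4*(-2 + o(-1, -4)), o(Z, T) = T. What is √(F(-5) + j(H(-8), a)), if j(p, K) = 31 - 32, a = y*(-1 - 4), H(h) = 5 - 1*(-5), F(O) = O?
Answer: I*√6 ≈ 2.4495*I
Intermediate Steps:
H(h) = 10 (H(h) = 5 + 5 = 10)
y = -24 (y = 4*(-2 - 4) = 4*(-6) = -24)
a = 120 (a = -24*(-1 - 4) = -24*(-5) = 120)
j(p, K) = -1
√(F(-5) + j(H(-8), a)) = √(-5 - 1) = √(-6) = I*√6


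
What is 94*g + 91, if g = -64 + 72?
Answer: 843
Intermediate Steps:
g = 8
94*g + 91 = 94*8 + 91 = 752 + 91 = 843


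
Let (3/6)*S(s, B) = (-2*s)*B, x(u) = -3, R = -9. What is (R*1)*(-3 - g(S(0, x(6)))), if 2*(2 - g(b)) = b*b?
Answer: 45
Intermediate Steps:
S(s, B) = -4*B*s (S(s, B) = 2*((-2*s)*B) = 2*(-2*B*s) = -4*B*s)
g(b) = 2 - b²/2 (g(b) = 2 - b*b/2 = 2 - b²/2)
(R*1)*(-3 - g(S(0, x(6)))) = (-9*1)*(-3 - (2 - (-4*(-3)*0)²/2)) = -9*(-3 - (2 - ½*0²)) = -9*(-3 - (2 - ½*0)) = -9*(-3 - (2 + 0)) = -9*(-3 - 1*2) = -9*(-3 - 2) = -9*(-5) = 45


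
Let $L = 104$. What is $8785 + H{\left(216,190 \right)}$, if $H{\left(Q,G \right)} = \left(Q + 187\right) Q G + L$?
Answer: $16548009$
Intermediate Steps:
$H{\left(Q,G \right)} = 104 + G Q \left(187 + Q\right)$ ($H{\left(Q,G \right)} = \left(Q + 187\right) Q G + 104 = \left(187 + Q\right) Q G + 104 = Q \left(187 + Q\right) G + 104 = G Q \left(187 + Q\right) + 104 = 104 + G Q \left(187 + Q\right)$)
$8785 + H{\left(216,190 \right)} = 8785 + \left(104 + 190 \cdot 216^{2} + 187 \cdot 190 \cdot 216\right) = 8785 + \left(104 + 190 \cdot 46656 + 7674480\right) = 8785 + \left(104 + 8864640 + 7674480\right) = 8785 + 16539224 = 16548009$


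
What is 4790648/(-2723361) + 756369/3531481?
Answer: -14858216553479/9617497627641 ≈ -1.5449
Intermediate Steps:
4790648/(-2723361) + 756369/3531481 = 4790648*(-1/2723361) + 756369*(1/3531481) = -4790648/2723361 + 756369/3531481 = -14858216553479/9617497627641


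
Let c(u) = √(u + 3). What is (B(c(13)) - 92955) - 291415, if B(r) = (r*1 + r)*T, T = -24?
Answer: -384562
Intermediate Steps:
c(u) = √(3 + u)
B(r) = -48*r (B(r) = (r*1 + r)*(-24) = (r + r)*(-24) = (2*r)*(-24) = -48*r)
(B(c(13)) - 92955) - 291415 = (-48*√(3 + 13) - 92955) - 291415 = (-48*√16 - 92955) - 291415 = (-48*4 - 92955) - 291415 = (-192 - 92955) - 291415 = -93147 - 291415 = -384562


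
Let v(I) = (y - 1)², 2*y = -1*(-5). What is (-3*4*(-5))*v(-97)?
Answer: 135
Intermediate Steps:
y = 5/2 (y = (-1*(-5))/2 = (½)*5 = 5/2 ≈ 2.5000)
v(I) = 9/4 (v(I) = (5/2 - 1)² = (3/2)² = 9/4)
(-3*4*(-5))*v(-97) = (-3*4*(-5))*(9/4) = -12*(-5)*(9/4) = 60*(9/4) = 135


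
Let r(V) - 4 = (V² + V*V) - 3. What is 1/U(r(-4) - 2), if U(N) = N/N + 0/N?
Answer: 1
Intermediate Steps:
r(V) = 1 + 2*V² (r(V) = 4 + ((V² + V*V) - 3) = 4 + ((V² + V²) - 3) = 4 + (2*V² - 3) = 4 + (-3 + 2*V²) = 1 + 2*V²)
U(N) = 1 (U(N) = 1 + 0 = 1)
1/U(r(-4) - 2) = 1/1 = 1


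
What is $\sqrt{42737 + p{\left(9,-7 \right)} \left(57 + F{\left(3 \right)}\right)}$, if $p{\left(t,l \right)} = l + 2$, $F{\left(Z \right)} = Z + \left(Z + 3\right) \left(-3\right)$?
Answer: $43 \sqrt{23} \approx 206.22$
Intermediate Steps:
$F{\left(Z \right)} = -9 - 2 Z$ ($F{\left(Z \right)} = Z + \left(3 + Z\right) \left(-3\right) = Z - \left(9 + 3 Z\right) = -9 - 2 Z$)
$p{\left(t,l \right)} = 2 + l$
$\sqrt{42737 + p{\left(9,-7 \right)} \left(57 + F{\left(3 \right)}\right)} = \sqrt{42737 + \left(2 - 7\right) \left(57 - 15\right)} = \sqrt{42737 - 5 \left(57 - 15\right)} = \sqrt{42737 - 210} = \sqrt{42527} = 43 \sqrt{23}$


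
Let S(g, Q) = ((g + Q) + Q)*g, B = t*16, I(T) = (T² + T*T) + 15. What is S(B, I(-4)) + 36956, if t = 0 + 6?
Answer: 55196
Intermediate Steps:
I(T) = 15 + 2*T² (I(T) = (T² + T²) + 15 = 2*T² + 15 = 15 + 2*T²)
t = 6
B = 96 (B = 6*16 = 96)
S(g, Q) = g*(g + 2*Q) (S(g, Q) = ((Q + g) + Q)*g = (g + 2*Q)*g = g*(g + 2*Q))
S(B, I(-4)) + 36956 = 96*(96 + 2*(15 + 2*(-4)²)) + 36956 = 96*(96 + 2*(15 + 2*16)) + 36956 = 96*(96 + 2*(15 + 32)) + 36956 = 96*(96 + 2*47) + 36956 = 96*(96 + 94) + 36956 = 96*190 + 36956 = 18240 + 36956 = 55196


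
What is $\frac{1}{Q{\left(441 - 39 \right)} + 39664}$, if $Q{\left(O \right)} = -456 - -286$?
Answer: $\frac{1}{39494} \approx 2.532 \cdot 10^{-5}$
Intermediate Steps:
$Q{\left(O \right)} = -170$ ($Q{\left(O \right)} = -456 + 286 = -170$)
$\frac{1}{Q{\left(441 - 39 \right)} + 39664} = \frac{1}{-170 + 39664} = \frac{1}{39494}$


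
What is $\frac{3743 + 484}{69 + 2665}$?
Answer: $\frac{4227}{2734} \approx 1.5461$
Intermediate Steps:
$\frac{3743 + 484}{69 + 2665} = \frac{4227}{2734}$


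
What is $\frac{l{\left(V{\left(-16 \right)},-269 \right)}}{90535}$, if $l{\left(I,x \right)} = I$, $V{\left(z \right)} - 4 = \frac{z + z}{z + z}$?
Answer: $\frac{1}{18107} \approx 5.5227 \cdot 10^{-5}$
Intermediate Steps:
$V{\left(z \right)} = 5$ ($V{\left(z \right)} = 4 + \frac{z + z}{z + z} = 4 + \frac{2 z}{2 z} = 4 + 2 z \frac{1}{2 z} = 4 + 1 = 5$)
$\frac{l{\left(V{\left(-16 \right)},-269 \right)}}{90535} = \frac{5}{90535} = 5 \cdot \frac{1}{90535} = \frac{1}{18107}$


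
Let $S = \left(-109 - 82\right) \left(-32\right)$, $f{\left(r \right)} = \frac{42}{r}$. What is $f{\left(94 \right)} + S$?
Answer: $\frac{287285}{47} \approx 6112.4$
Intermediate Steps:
$S = 6112$ ($S = \left(-191\right) \left(-32\right) = 6112$)
$f{\left(94 \right)} + S = \frac{42}{94} + 6112 = 42 \cdot \frac{1}{94} + 6112 = \frac{21}{47} + 6112 = \frac{287285}{47}$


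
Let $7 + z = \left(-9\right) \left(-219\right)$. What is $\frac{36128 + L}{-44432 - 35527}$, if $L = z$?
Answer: $- \frac{38092}{79959} \approx -0.47639$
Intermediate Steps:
$z = 1964$ ($z = -7 - -1971 = -7 + 1971 = 1964$)
$L = 1964$
$\frac{36128 + L}{-44432 - 35527} = \frac{36128 + 1964}{-44432 - 35527} = \frac{38092}{-79959} = 38092 \left(- \frac{1}{79959}\right) = - \frac{38092}{79959}$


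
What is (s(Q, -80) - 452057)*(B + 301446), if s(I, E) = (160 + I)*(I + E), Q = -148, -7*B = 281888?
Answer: -831468025562/7 ≈ -1.1878e+11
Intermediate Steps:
B = -281888/7 (B = -1/7*281888 = -281888/7 ≈ -40270.)
s(I, E) = (160 + I)*(E + I)
(s(Q, -80) - 452057)*(B + 301446) = (((-148)**2 + 160*(-80) + 160*(-148) - 80*(-148)) - 452057)*(-281888/7 + 301446) = ((21904 - 12800 - 23680 + 11840) - 452057)*(1828234/7) = (-2736 - 452057)*(1828234/7) = -454793*1828234/7 = -831468025562/7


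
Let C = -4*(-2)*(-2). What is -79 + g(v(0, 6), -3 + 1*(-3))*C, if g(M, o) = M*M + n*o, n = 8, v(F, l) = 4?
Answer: 433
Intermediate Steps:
g(M, o) = M**2 + 8*o (g(M, o) = M*M + 8*o = M**2 + 8*o)
C = -16 (C = 8*(-2) = -16)
-79 + g(v(0, 6), -3 + 1*(-3))*C = -79 + (4**2 + 8*(-3 + 1*(-3)))*(-16) = -79 + (16 + 8*(-3 - 3))*(-16) = -79 + (16 + 8*(-6))*(-16) = -79 + (16 - 48)*(-16) = -79 - 32*(-16) = -79 + 512 = 433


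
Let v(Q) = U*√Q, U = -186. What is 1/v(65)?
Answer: -√65/12090 ≈ -0.00066685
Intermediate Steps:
v(Q) = -186*√Q
1/v(65) = 1/(-186*√65) = -√65/12090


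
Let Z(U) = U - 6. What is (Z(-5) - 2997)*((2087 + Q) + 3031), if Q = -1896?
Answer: -9691776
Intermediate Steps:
Z(U) = -6 + U
(Z(-5) - 2997)*((2087 + Q) + 3031) = ((-6 - 5) - 2997)*((2087 - 1896) + 3031) = (-11 - 2997)*(191 + 3031) = -3008*3222 = -9691776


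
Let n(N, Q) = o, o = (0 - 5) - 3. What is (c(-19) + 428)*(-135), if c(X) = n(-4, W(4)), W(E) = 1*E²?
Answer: -56700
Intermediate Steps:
W(E) = E²
o = -8 (o = -5 - 3 = -8)
n(N, Q) = -8
c(X) = -8
(c(-19) + 428)*(-135) = (-8 + 428)*(-135) = 420*(-135) = -56700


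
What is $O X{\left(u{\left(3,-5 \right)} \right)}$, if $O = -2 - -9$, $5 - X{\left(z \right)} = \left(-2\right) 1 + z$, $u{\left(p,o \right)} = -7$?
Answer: $98$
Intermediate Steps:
$X{\left(z \right)} = 7 - z$ ($X{\left(z \right)} = 5 - \left(\left(-2\right) 1 + z\right) = 5 - \left(-2 + z\right) = 7 - z$)
$O = 7$ ($O = -2 + 9 = 7$)
$O X{\left(u{\left(3,-5 \right)} \right)} = 7 \left(7 - -7\right) = 7 \left(7 + 7\right) = 7 \cdot 14 = 98$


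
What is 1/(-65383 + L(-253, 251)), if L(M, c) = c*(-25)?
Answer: -1/71658 ≈ -1.3955e-5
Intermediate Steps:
L(M, c) = -25*c
1/(-65383 + L(-253, 251)) = 1/(-65383 - 25*251) = 1/(-65383 - 6275) = 1/(-71658) = -1/71658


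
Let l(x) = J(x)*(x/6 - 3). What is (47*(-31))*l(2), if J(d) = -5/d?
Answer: -29140/3 ≈ -9713.3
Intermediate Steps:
l(x) = -5*(-3 + x/6)/x (l(x) = (-5/x)*(x/6 - 3) = (-5/x)*(-3 + x/6) = -5*(-3 + x/6)/x)
(47*(-31))*l(2) = (47*(-31))*(-⅚ + 15/2) = -1457*(-⅚ + 15*(½)) = -1457*(-⅚ + 15/2) = -1457*20/3 = -29140/3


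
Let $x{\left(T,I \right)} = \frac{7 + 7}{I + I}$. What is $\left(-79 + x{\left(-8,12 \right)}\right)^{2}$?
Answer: $\frac{885481}{144} \approx 6149.2$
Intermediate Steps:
$x{\left(T,I \right)} = \frac{7}{I}$ ($x{\left(T,I \right)} = \frac{14}{2 I} = 14 \frac{1}{2 I} = \frac{7}{I}$)
$\left(-79 + x{\left(-8,12 \right)}\right)^{2} = \left(-79 + \frac{7}{12}\right)^{2} = \left(- \frac{941}{12}\right)^{2} = \frac{885481}{144}$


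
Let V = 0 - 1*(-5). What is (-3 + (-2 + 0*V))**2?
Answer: 25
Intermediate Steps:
V = 5 (V = 0 + 5 = 5)
(-3 + (-2 + 0*V))**2 = (-3 + (-2 + 0*5))**2 = (-3 + (-2 + 0))**2 = (-3 - 2)**2 = (-5)**2 = 25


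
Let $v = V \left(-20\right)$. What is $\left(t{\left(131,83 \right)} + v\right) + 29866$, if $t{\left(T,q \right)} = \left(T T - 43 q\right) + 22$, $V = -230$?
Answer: $48080$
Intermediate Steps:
$t{\left(T,q \right)} = 22 + T^{2} - 43 q$ ($t{\left(T,q \right)} = \left(T^{2} - 43 q\right) + 22 = 22 + T^{2} - 43 q$)
$v = 4600$ ($v = \left(-230\right) \left(-20\right) = 4600$)
$\left(t{\left(131,83 \right)} + v\right) + 29866 = \left(\left(22 + 131^{2} - 3569\right) + 4600\right) + 29866 = \left(\left(22 + 17161 - 3569\right) + 4600\right) + 29866 = \left(13614 + 4600\right) + 29866 = 18214 + 29866 = 48080$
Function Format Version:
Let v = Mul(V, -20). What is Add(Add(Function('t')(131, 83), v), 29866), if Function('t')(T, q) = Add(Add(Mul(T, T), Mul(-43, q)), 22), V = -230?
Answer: 48080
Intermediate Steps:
Function('t')(T, q) = Add(22, Pow(T, 2), Mul(-43, q)) (Function('t')(T, q) = Add(Add(Pow(T, 2), Mul(-43, q)), 22) = Add(22, Pow(T, 2), Mul(-43, q)))
v = 4600 (v = Mul(-230, -20) = 4600)
Add(Add(Function('t')(131, 83), v), 29866) = Add(Add(Add(22, Pow(131, 2), Mul(-43, 83)), 4600), 29866) = Add(Add(Add(22, 17161, -3569), 4600), 29866) = Add(Add(13614, 4600), 29866) = Add(18214, 29866) = 48080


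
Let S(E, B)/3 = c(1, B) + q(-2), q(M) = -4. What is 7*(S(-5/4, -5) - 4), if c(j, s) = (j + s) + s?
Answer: -301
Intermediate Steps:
c(j, s) = j + 2*s
S(E, B) = -9 + 6*B (S(E, B) = 3*((1 + 2*B) - 4) = 3*(-3 + 2*B) = -9 + 6*B)
7*(S(-5/4, -5) - 4) = 7*((-9 + 6*(-5)) - 4) = 7*((-9 - 30) - 4) = 7*(-39 - 4) = 7*(-43) = -301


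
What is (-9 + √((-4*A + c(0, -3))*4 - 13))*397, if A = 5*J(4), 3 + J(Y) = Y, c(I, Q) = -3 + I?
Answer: -3573 + 397*I*√105 ≈ -3573.0 + 4068.0*I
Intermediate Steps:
J(Y) = -3 + Y
A = 5 (A = 5*(-3 + 4) = 5*1 = 5)
(-9 + √((-4*A + c(0, -3))*4 - 13))*397 = (-9 + √((-4*5 + (-3 + 0))*4 - 13))*397 = (-9 + √((-20 - 3)*4 - 13))*397 = (-9 + √(-23*4 - 13))*397 = (-9 + √(-92 - 13))*397 = (-9 + √(-105))*397 = (-9 + I*√105)*397 = -3573 + 397*I*√105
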